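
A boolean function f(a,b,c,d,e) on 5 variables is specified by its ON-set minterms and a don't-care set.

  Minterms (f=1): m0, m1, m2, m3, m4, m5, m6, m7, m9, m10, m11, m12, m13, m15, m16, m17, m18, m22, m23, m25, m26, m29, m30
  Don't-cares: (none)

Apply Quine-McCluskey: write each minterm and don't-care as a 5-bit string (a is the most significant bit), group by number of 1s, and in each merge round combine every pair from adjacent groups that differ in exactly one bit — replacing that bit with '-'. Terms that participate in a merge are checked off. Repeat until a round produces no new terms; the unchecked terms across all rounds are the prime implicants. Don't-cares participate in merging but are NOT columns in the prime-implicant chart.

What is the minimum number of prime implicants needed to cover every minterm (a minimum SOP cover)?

7

size-2^0 implicants → 00000(✓)  00001(✓)  00010(✓)  00011(✓)  00100(✓)  00101(✓)  00110(✓)  00111(✓)  01001(✓)  01010(✓)  01011(✓)  01100(✓)  01101(✓)  01111(✓)  10000(✓)  10001(✓)  10010(✓)  10110(✓)  10111(✓)  11001(✓)  11010(✓)  11101(✓)  11110(✓)
size-2^1 implicants → -0000(✓)  -0001(✓)  -0010(✓)  -0110(✓)  -0111(✓)  -1001(✓)  -1010(✓)  -1101(✓)  0-001(✓)  0-010(✓)  0-011(✓)  0-100(✓)  0-101(✓)  0-111(✓)  00-00(✓)  00-01(✓)  00-10(✓)  00-11(✓)  000-0(✓)  000-1(✓)  0000-(✓)  0001-(✓)  001-0(✓)  001-1(✓)  0010-(✓)  0011-(✓)  01-01(✓)  01-11(✓)  010-1(✓)  0101-(✓)  011-1(✓)  0110-(✓)  1-001(✓)  1-010(✓)  1-110(✓)  10-10(✓)  100-0(✓)  1000-(✓)  1011-(✓)  11-01(✓)  11-10(✓)
size-2^2 implicants → --001  --010  -0-10  -00-0  -000-  -011-  -1-01  0--01(✓)  0--11(✓)  0-0-1(✓)  0-01-  0-1-1(✓)  0-10-  00--0(✓)  00--1(✓)  00-0-(✓)  00-1-(✓)  000--(✓)  001--(✓)  01--1(✓)  1--10
size-2^3 implicants → 0---1  00---
Unchecked terms (primes): --001, --010, -0-10, -00-0, -000-, -011-, -1-01, 0---1, 0-01-, 0-10-, 00---, 1--10
Minterm coverage:
  m0 ⊆ -00-0,-000-,00---
  m1 ⊆ --001,-000-,0---1,00---
  m2 ⊆ --010,-0-10,-00-0,0-01-,00---
  m3 ⊆ 0---1,0-01-,00---
  m4 ⊆ 0-10-,00---
  m5 ⊆ 0---1,0-10-,00---
  m6 ⊆ -0-10,-011-,00---
  m7 ⊆ -011-,0---1,00---
  m9 ⊆ --001,-1-01,0---1
  m10 ⊆ --010,0-01-
  m11 ⊆ 0---1,0-01-
  m12 ⊆ 0-10- [E]
  m13 ⊆ -1-01,0---1,0-10-
  m15 ⊆ 0---1 [E]
  m16 ⊆ -00-0,-000-
  m17 ⊆ --001,-000-
  m18 ⊆ --010,-0-10,-00-0,1--10
  m22 ⊆ -0-10,-011-,1--10
  m23 ⊆ -011- [E]
  m25 ⊆ --001,-1-01
  m26 ⊆ --010,1--10
  m29 ⊆ -1-01 [E]
  m30 ⊆ 1--10 [E]
E = {-011-, -1-01, 0---1, 0-10-, 1--10}
Petrick residual → --010, -000-
Cover = c'de' + b'c'd' + b'cd + bd'e + a'e + a'cd' + ade'  |cover|=7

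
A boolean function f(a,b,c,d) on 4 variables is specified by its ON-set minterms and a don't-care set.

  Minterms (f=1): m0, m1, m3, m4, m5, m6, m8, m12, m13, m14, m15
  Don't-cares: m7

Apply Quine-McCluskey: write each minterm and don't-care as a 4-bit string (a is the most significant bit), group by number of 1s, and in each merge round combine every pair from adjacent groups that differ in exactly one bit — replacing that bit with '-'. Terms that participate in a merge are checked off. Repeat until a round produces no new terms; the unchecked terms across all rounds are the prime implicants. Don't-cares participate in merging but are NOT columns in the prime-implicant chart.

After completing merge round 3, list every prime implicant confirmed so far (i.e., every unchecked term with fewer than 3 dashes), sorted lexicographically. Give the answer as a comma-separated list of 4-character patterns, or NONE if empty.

size-2^0 implicants → 0000(✓)  0001(✓)  0011(✓)  0100(✓)  0101(✓)  0110(✓)  0111(✓)  1000(✓)  1100(✓)  1101(✓)  1110(✓)  1111(✓)
size-2^1 implicants → -000(✓)  -100(✓)  -101(✓)  -110(✓)  -111(✓)  0-00(✓)  0-01(✓)  0-11(✓)  00-1(✓)  000-(✓)  01-0(✓)  01-1(✓)  010-(✓)  011-(✓)  1-00(✓)  11-0(✓)  11-1(✓)  110-(✓)  111-(✓)
size-2^2 implicants → --00  -1-0(✓)  -1-1(✓)  -10-(✓)  -11-(✓)  0--1  0-0-  01--(✓)  11--(✓)
size-2^3 implicants → -1--
Unchecked terms (primes): --00, -1--, 0--1, 0-0-

--00, 0--1, 0-0-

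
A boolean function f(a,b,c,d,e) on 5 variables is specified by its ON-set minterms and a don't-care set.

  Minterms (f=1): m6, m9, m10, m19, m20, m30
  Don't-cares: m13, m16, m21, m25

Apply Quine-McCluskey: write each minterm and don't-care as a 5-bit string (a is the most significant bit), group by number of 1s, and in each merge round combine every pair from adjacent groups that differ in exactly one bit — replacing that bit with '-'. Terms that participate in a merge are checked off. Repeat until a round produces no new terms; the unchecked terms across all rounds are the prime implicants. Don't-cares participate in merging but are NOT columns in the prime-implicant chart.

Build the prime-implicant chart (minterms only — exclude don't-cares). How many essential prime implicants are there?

4

[col 0] 00110, 01001*, 01010, 01101*, 10000*, 10011, 10100*, 10101*, 11001*, 11110
[col 1] -1001, 01-01, 10-00, 1010-
Prime implicants: -1001, 00110, 01-01, 01010, 10-00, 10011, 1010-, 11110
PI chart (minterm → PIs covering it):
  6 | 00110  (sole → essential)
  9 | -1001,01-01
  10 | 01010  (sole → essential)
  19 | 10011  (sole → essential)
  20 | 10-00,1010-
  30 | 11110  (sole → essential)
Essential prime implicants: 00110, 01010, 10011, 11110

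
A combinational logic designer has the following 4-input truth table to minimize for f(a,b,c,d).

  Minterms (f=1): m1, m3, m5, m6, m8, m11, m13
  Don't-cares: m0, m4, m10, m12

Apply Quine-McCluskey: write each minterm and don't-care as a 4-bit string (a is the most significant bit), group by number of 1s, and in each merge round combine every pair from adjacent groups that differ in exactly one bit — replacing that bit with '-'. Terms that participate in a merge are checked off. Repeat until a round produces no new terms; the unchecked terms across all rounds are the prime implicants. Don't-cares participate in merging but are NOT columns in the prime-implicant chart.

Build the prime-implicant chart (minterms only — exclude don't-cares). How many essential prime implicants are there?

2

Round 0: 0000✓ 0001✓ 0011✓ 0100✓ 0101✓ 0110✓ 1000✓ 1010✓ 1011✓ 1100✓ 1101✓
Round 1: -000✓ -011 -100✓ -101✓ 0-00✓ 0-01✓ 00-1 000-✓ 01-0 010-✓ 1-00✓ 10-0 101- 110-✓
Round 2: --00 -10- 0-0-
PIs = {--00, -011, -10-, 0-0-, 00-1, 01-0, 10-0, 101-}
Coverage chart:
  m1: 0-0-,00-1
  m3: -011,00-1
  m5: -10-,0-0-
  m6: 01-0 ←essential
  m8: --00,10-0
  m11: -011,101-
  m13: -10- ←essential
Essential: -10-, 01-0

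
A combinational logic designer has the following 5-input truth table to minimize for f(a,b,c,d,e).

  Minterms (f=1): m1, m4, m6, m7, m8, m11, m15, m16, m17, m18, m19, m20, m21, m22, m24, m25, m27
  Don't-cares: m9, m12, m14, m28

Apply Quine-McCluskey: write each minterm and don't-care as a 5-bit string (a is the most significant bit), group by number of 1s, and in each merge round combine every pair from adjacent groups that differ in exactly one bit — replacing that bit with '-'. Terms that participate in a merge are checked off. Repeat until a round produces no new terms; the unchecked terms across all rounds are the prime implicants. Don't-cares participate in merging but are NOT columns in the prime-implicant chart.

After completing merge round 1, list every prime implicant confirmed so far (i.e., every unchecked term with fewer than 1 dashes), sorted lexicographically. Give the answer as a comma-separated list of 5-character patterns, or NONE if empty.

size-2^0 implicants → 00001(✓)  00100(✓)  00110(✓)  00111(✓)  01000(✓)  01001(✓)  01011(✓)  01100(✓)  01110(✓)  01111(✓)  10000(✓)  10001(✓)  10010(✓)  10011(✓)  10100(✓)  10101(✓)  10110(✓)  11000(✓)  11001(✓)  11011(✓)  11100(✓)
size-2^1 implicants → -0001(✓)  -0100(✓)  -0110(✓)  -1000(✓)  -1001(✓)  -1011(✓)  -1100(✓)  0-001(✓)  0-100(✓)  0-110(✓)  0-111(✓)  001-0(✓)  0011-(✓)  01-00(✓)  01-11  010-1(✓)  0100-(✓)  011-0(✓)  0111-(✓)  1-000(✓)  1-001(✓)  1-011(✓)  1-100(✓)  10-00(✓)  10-01(✓)  10-10(✓)  100-0(✓)  100-1(✓)  1000-(✓)  1001-(✓)  101-0(✓)  1010-(✓)  11-00(✓)  110-1(✓)  1100-(✓)
size-2^2 implicants → --001  --100  -01-0  -1-00  -10-1  -100-  0-1-0  0-11-  1--00  1-0-1  1-00-  10--0  10-0-  100--
Unchecked terms (primes): --001, --100, -01-0, -1-00, -10-1, -100-, 0-1-0, 0-11-, 01-11, 1--00, 1-0-1, 1-00-, 10--0, 10-0-, 100--

NONE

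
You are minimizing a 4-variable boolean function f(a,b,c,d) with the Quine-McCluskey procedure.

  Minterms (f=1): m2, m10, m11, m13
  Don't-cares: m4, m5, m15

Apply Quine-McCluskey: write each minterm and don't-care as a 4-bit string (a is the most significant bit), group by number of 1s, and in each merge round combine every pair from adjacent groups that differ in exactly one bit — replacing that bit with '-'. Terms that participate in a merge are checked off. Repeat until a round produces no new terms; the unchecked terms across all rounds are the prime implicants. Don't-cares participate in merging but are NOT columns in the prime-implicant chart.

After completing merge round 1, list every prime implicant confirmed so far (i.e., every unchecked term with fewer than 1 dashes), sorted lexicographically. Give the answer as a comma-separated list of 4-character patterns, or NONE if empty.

[col 0] 0010*, 0100*, 0101*, 1010*, 1011*, 1101*, 1111*
[col 1] -010, -101, 010-, 1-11, 101-, 11-1
Prime implicants: -010, -101, 010-, 1-11, 101-, 11-1

NONE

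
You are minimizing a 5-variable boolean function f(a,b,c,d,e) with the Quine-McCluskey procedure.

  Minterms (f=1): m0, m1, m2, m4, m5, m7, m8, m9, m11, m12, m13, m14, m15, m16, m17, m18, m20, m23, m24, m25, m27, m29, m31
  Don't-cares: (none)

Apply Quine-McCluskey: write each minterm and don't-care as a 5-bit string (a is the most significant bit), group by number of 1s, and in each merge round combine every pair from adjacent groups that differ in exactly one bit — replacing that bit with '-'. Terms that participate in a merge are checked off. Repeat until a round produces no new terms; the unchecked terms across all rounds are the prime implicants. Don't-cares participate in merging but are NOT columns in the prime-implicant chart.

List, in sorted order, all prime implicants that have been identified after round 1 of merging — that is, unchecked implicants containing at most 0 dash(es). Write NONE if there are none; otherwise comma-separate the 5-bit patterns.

NONE

size-2^0 implicants → 00000(✓)  00001(✓)  00010(✓)  00100(✓)  00101(✓)  00111(✓)  01000(✓)  01001(✓)  01011(✓)  01100(✓)  01101(✓)  01110(✓)  01111(✓)  10000(✓)  10001(✓)  10010(✓)  10100(✓)  10111(✓)  11000(✓)  11001(✓)  11011(✓)  11101(✓)  11111(✓)
size-2^1 implicants → -0000(✓)  -0001(✓)  -0010(✓)  -0100(✓)  -0111(✓)  -1000(✓)  -1001(✓)  -1011(✓)  -1101(✓)  -1111(✓)  0-000(✓)  0-001(✓)  0-100(✓)  0-101(✓)  0-111(✓)  00-00(✓)  00-01(✓)  000-0(✓)  0000-(✓)  001-1(✓)  0010-(✓)  01-00(✓)  01-01(✓)  01-11(✓)  010-1(✓)  0100-(✓)  011-0(✓)  011-1(✓)  0110-(✓)  0111-(✓)  1-000(✓)  1-001(✓)  1-111(✓)  10-00(✓)  100-0(✓)  1000-(✓)  11-01(✓)  11-11(✓)  110-1(✓)  1100-(✓)  111-1(✓)
size-2^2 implicants → --000(✓)  --001(✓)  --111  -0-00  -00-0  -000-(✓)  -1-01(✓)  -1-11(✓)  -10-1(✓)  -100-(✓)  -11-1(✓)  0--00(✓)  0--01(✓)  0-00-(✓)  0-1-1  0-10-(✓)  00-0-(✓)  01--1(✓)  01-0-(✓)  011--  1-00-(✓)  11--1(✓)
size-2^3 implicants → --00-  -1--1  0--0-
Unchecked terms (primes): --00-, --111, -0-00, -00-0, -1--1, 0--0-, 0-1-1, 011--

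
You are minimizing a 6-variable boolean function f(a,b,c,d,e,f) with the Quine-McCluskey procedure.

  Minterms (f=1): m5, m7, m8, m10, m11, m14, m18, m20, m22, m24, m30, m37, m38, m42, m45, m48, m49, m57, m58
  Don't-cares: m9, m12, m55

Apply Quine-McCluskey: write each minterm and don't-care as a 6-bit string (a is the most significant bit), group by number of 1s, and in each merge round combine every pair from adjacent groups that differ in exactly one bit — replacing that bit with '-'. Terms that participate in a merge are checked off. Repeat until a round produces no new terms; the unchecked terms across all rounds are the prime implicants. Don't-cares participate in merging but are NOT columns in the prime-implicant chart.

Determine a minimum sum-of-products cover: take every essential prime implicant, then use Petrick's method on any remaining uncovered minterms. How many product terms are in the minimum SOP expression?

[col 0] 000101*, 000111*, 001000*, 001001*, 001010*, 001011*, 001100*, 001110*, 010010*, 010100*, 010110*, 011000*, 011110*, 100101*, 100110, 101010*, 101101*, 110000*, 110001*, 110111, 111001*, 111010*
[col 1] -00101, -01010, 0-1000, 0-1110, 0001-1, 001-00*, 001-10*, 0010-0*, 0010-1*, 00100-*, 00101-*, 0011-0*, 01-110, 010-10, 0101-0, 1-1010, 10-101, 11-001, 11000-
[col 2] 001--0, 0010--
Prime implicants: -00101, -01010, 0-1000, 0-1110, 0001-1, 001--0, 0010--, 01-110, 010-10, 0101-0, 1-1010, 10-101, 100110, 11-001, 11000-, 110111
PI chart (minterm → PIs covering it):
  5 | -00101,0001-1
  7 | 0001-1  (sole → essential)
  8 | 0-1000,001--0,0010--
  10 | -01010,001--0,0010--
  11 | 0010--  (sole → essential)
  14 | 0-1110,001--0
  18 | 010-10  (sole → essential)
  20 | 0101-0  (sole → essential)
  22 | 01-110,010-10,0101-0
  24 | 0-1000  (sole → essential)
  30 | 0-1110,01-110
  37 | -00101,10-101
  38 | 100110  (sole → essential)
  42 | -01010,1-1010
  45 | 10-101  (sole → essential)
  48 | 11000-  (sole → essential)
  49 | 11-001,11000-
  57 | 11-001  (sole → essential)
  58 | 1-1010  (sole → essential)
Essential prime implicants: 0-1000, 0001-1, 0010--, 010-10, 0101-0, 1-1010, 10-101, 100110, 11-001, 11000-
Petrick residual → 0-1110
Minimum SOP uses 11 PIs: a'cd'e'f' + a'cdef' + a'b'c'df + a'b'cd' + a'bc'ef' + a'bc'df' + acd'ef' + ab'de'f + ab'c'def' + abd'e'f + abc'd'e'

11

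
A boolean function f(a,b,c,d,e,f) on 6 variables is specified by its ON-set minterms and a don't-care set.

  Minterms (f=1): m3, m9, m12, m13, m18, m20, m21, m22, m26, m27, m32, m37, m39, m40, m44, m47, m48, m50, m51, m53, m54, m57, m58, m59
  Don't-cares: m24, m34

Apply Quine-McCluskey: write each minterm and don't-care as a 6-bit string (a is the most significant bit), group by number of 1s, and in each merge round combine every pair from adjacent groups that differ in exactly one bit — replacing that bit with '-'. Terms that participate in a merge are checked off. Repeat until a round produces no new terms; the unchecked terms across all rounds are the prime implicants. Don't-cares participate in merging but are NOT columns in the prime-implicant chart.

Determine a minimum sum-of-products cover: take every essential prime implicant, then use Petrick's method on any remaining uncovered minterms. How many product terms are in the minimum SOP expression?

Round 0: 000011 001001✓ 001100✓ 001101✓ 010010✓ 010100✓ 010101✓ 010110✓ 011000✓ 011010✓ 011011✓ 100000✓ 100010✓ 100101✓ 100111✓ 101000✓ 101100✓ 101111✓ 110000✓ 110010✓ 110011✓ 110101✓ 110110✓ 111001✓ 111010✓ 111011✓
Round 1: -01100 -10010✓ -10101 -10110✓ -11010✓ -11011✓ 001-01 00110- 01-010✓ 010-10✓ 0101-0 01010- 0110-0 01101-✓ 1-0000✓ 1-0010✓ 1-0101 10-000 10-111 1000-0✓ 1001-1 101-00 11-010✓ 11-011✓ 110-10✓ 1100-0✓ 11001-✓ 1110-1 11101-✓
Round 2: -1-010 -10-10 -1101- 1-00-0 11-01-
PIs = {-01100, -1-010, -10-10, -10101, -1101-, 000011, 001-01, 00110-, 0101-0, 01010-, 0110-0, 1-00-0, 1-0101, 10-000, 10-111, 1001-1, 101-00, 11-01-, 1110-1}
Coverage chart:
  m3: 000011 ←essential
  m9: 001-01 ←essential
  m12: -01100,00110-
  m13: 001-01,00110-
  m18: -1-010,-10-10
  m20: 0101-0,01010-
  m21: -10101,01010-
  m22: -10-10,0101-0
  m26: -1-010,-1101-,0110-0
  m27: -1101- ←essential
  m32: 1-00-0,10-000
  m37: 1-0101,1001-1
  m39: 10-111,1001-1
  m40: 10-000,101-00
  m44: -01100,101-00
  m47: 10-111 ←essential
  m48: 1-00-0 ←essential
  m50: -1-010,-10-10,1-00-0,11-01-
  m51: 11-01- ←essential
  m53: -10101,1-0101
  m54: -10-10 ←essential
  m57: 1110-1 ←essential
  m58: -1-010,-1101-,11-01-
  m59: -1101-,11-01-,1110-1
Essential: -10-10, -1101-, 000011, 001-01, 1-00-0, 10-111, 11-01-, 1110-1
Petrick residual → -01100, 01010-, 1-0101, 10-000
Min cover (12 terms): b'cde'f' + bc'ef' + bcd'e + a'b'c'd'ef + a'b'ce'f + a'bc'de' + ac'd'f' + ac'de'f + ab'd'e'f' + ab'def + abd'e + abcd'f

12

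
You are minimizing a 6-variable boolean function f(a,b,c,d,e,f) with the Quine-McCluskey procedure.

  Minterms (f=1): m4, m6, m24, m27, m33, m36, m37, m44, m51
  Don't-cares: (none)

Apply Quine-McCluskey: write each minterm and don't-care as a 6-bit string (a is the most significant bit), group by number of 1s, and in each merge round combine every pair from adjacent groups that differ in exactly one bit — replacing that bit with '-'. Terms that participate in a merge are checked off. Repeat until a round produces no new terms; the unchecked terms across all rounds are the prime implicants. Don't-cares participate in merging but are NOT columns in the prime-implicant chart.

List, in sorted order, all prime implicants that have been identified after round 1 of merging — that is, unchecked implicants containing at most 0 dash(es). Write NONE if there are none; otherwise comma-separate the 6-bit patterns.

[col 0] 000100*, 000110*, 011000, 011011, 100001*, 100100*, 100101*, 101100*, 110011
[col 1] -00100, 0001-0, 10-100, 100-01, 10010-
Prime implicants: -00100, 0001-0, 011000, 011011, 10-100, 100-01, 10010-, 110011

011000, 011011, 110011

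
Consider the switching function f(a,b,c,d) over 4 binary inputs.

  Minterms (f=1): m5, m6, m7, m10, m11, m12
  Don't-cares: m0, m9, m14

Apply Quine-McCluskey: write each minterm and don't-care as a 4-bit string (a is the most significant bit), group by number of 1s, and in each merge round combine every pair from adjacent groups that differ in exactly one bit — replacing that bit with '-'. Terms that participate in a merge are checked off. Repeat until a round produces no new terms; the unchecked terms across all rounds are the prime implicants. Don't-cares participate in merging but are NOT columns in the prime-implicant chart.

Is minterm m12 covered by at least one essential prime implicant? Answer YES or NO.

[col 0] 0000, 0101*, 0110*, 0111*, 1001*, 1010*, 1011*, 1100*, 1110*
[col 1] -110, 01-1, 011-, 1-10, 10-1, 101-, 11-0
Prime implicants: -110, 0000, 01-1, 011-, 1-10, 10-1, 101-, 11-0
PI chart (minterm → PIs covering it):
  5 | 01-1  (sole → essential)
  6 | -110,011-
  7 | 01-1,011-
  10 | 1-10,101-
  11 | 10-1,101-
  12 | 11-0  (sole → essential)
Essential prime implicants: 01-1, 11-0

YES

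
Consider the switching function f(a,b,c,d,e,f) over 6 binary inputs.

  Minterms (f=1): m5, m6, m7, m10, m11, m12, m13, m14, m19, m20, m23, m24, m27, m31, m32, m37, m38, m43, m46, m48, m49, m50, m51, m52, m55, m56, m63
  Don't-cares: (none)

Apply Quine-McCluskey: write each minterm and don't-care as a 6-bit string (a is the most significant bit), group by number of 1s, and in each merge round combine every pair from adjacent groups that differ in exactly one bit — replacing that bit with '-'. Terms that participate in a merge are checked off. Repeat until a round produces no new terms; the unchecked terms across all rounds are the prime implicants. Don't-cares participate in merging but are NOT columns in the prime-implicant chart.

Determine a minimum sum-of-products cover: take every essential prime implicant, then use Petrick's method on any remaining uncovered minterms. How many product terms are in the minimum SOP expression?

[col 0] 000101*, 000110*, 000111*, 001010*, 001011*, 001100*, 001101*, 001110*, 010011*, 010100*, 010111*, 011000*, 011011*, 011111*, 100000*, 100101*, 100110*, 101011*, 101110*, 110000*, 110001*, 110010*, 110011*, 110100*, 110111*, 111000*, 111111*
[col 1] -00101, -00110*, -01011, -01110*, -10011*, -10100, -10111*, -11000, -11111*, 0-0111, 0-1011, 00-101, 00-110*, 0001-1, 00011-, 001-10, 00101-, 0011-0, 00110-, 01-011*, 01-111*, 010-11*, 011-11*, 1-0000, 10-110*, 11-000, 11-111*, 110-00, 110-11*, 1100-0*, 1100-1*, 11000-*, 11001-*
[col 2] -0-110, -1-111, -10-11, 01--11, 1100--
Prime implicants: -0-110, -00101, -01011, -1-111, -10-11, -10100, -11000, 0-0111, 0-1011, 00-101, 0001-1, 00011-, 001-10, 00101-, 0011-0, 00110-, 01--11, 1-0000, 11-000, 110-00, 1100--
PI chart (minterm → PIs covering it):
  5 | -00101,00-101,0001-1
  6 | -0-110,00011-
  7 | 0-0111,0001-1,00011-
  10 | 001-10,00101-
  11 | -01011,0-1011,00101-
  12 | 0011-0,00110-
  13 | 00-101,00110-
  14 | -0-110,001-10,0011-0
  19 | -10-11,01--11
  20 | -10100  (sole → essential)
  23 | -1-111,-10-11,0-0111,01--11
  24 | -11000  (sole → essential)
  27 | 0-1011,01--11
  31 | -1-111,01--11
  32 | 1-0000  (sole → essential)
  37 | -00101  (sole → essential)
  38 | -0-110  (sole → essential)
  43 | -01011  (sole → essential)
  46 | -0-110  (sole → essential)
  48 | 1-0000,11-000,110-00,1100--
  49 | 1100--  (sole → essential)
  50 | 1100--  (sole → essential)
  51 | -10-11,1100--
  52 | -10100,110-00
  55 | -1-111,-10-11
  56 | -11000,11-000
  63 | -1-111  (sole → essential)
Essential prime implicants: -0-110, -00101, -01011, -1-111, -10100, -11000, 1-0000, 1100--
Petrick residual → 0-0111, 001-10, 00110-, 01--11
Minimum SOP uses 12 PIs: b'def' + b'c'de'f + b'cd'ef + bdef + bc'de'f' + bcd'e'f' + a'c'def + a'b'cef' + a'b'cde' + a'bef + ac'd'e'f' + abc'd'

12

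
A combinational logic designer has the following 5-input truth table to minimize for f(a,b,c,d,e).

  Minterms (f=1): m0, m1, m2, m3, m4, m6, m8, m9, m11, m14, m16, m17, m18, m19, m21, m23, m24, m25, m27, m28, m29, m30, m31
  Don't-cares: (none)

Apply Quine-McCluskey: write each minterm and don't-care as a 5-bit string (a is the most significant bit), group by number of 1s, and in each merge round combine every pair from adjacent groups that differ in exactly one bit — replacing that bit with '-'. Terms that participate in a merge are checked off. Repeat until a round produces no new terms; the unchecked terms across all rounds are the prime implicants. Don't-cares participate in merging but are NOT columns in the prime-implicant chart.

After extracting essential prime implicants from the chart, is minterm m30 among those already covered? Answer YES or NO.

size-2^0 implicants → 00000(✓)  00001(✓)  00010(✓)  00011(✓)  00100(✓)  00110(✓)  01000(✓)  01001(✓)  01011(✓)  01110(✓)  10000(✓)  10001(✓)  10010(✓)  10011(✓)  10101(✓)  10111(✓)  11000(✓)  11001(✓)  11011(✓)  11100(✓)  11101(✓)  11110(✓)  11111(✓)
size-2^1 implicants → -0000(✓)  -0001(✓)  -0010(✓)  -0011(✓)  -1000(✓)  -1001(✓)  -1011(✓)  -1110  0-000(✓)  0-001(✓)  0-011(✓)  0-110  00-00(✓)  00-10(✓)  000-0(✓)  000-1(✓)  0000-(✓)  0001-(✓)  001-0(✓)  010-1(✓)  0100-(✓)  1-000(✓)  1-001(✓)  1-011(✓)  1-101(✓)  1-111(✓)  10-01(✓)  10-11(✓)  100-0(✓)  100-1(✓)  1000-(✓)  1001-(✓)  101-1(✓)  11-00(✓)  11-01(✓)  11-11(✓)  110-1(✓)  1100-(✓)  111-0(✓)  111-1(✓)  1110-(✓)  1111-(✓)
size-2^2 implicants → --000(✓)  --001(✓)  --011(✓)  -00-0(✓)  -00-1(✓)  -000-(✓)  -001-(✓)  -10-1(✓)  -100-(✓)  0-0-1(✓)  0-00-(✓)  00--0  000--(✓)  1--01(✓)  1--11(✓)  1-0-1(✓)  1-00-(✓)  1-1-1(✓)  10--1(✓)  100--(✓)  11--1(✓)  11-0-  111--
size-2^3 implicants → --0-1  --00-  -00--  1---1
Unchecked terms (primes): --0-1, --00-, -00--, -1110, 0-110, 00--0, 1---1, 11-0-, 111--
Minterm coverage:
  m0 ⊆ --00-,-00--,00--0
  m1 ⊆ --0-1,--00-,-00--
  m2 ⊆ -00--,00--0
  m3 ⊆ --0-1,-00--
  m4 ⊆ 00--0 [E]
  m6 ⊆ 0-110,00--0
  m8 ⊆ --00- [E]
  m9 ⊆ --0-1,--00-
  m11 ⊆ --0-1 [E]
  m14 ⊆ -1110,0-110
  m16 ⊆ --00-,-00--
  m17 ⊆ --0-1,--00-,-00--,1---1
  m18 ⊆ -00-- [E]
  m19 ⊆ --0-1,-00--,1---1
  m21 ⊆ 1---1 [E]
  m23 ⊆ 1---1 [E]
  m24 ⊆ --00-,11-0-
  m25 ⊆ --0-1,--00-,1---1,11-0-
  m27 ⊆ --0-1,1---1
  m28 ⊆ 11-0-,111--
  m29 ⊆ 1---1,11-0-,111--
  m30 ⊆ -1110,111--
  m31 ⊆ 1---1,111--
E = {--0-1, --00-, -00--, 00--0, 1---1}

NO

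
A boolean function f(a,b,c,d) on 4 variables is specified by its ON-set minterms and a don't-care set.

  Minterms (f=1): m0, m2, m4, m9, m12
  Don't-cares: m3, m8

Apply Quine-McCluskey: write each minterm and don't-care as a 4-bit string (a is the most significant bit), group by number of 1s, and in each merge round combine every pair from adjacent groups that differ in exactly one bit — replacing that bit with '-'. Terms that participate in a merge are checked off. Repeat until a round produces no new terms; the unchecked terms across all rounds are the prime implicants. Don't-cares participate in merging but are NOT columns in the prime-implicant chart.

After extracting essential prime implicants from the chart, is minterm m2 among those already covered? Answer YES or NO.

size-2^0 implicants → 0000(✓)  0010(✓)  0011(✓)  0100(✓)  1000(✓)  1001(✓)  1100(✓)
size-2^1 implicants → -000(✓)  -100(✓)  0-00(✓)  00-0  001-  1-00(✓)  100-
size-2^2 implicants → --00
Unchecked terms (primes): --00, 00-0, 001-, 100-
Minterm coverage:
  m0 ⊆ --00,00-0
  m2 ⊆ 00-0,001-
  m4 ⊆ --00 [E]
  m9 ⊆ 100- [E]
  m12 ⊆ --00 [E]
E = {--00, 100-}

NO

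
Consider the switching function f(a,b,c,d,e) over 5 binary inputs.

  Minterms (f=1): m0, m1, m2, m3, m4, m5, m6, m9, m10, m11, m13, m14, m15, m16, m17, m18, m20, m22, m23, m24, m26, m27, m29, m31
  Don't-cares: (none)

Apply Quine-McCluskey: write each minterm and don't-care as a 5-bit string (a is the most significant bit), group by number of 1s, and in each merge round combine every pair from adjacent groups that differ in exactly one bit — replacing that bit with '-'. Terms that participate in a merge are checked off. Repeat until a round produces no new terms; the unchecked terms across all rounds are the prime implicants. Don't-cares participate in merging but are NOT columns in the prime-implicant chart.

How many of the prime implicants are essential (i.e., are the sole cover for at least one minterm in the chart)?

size-2^0 implicants → 00000(✓)  00001(✓)  00010(✓)  00011(✓)  00100(✓)  00101(✓)  00110(✓)  01001(✓)  01010(✓)  01011(✓)  01101(✓)  01110(✓)  01111(✓)  10000(✓)  10001(✓)  10010(✓)  10100(✓)  10110(✓)  10111(✓)  11000(✓)  11010(✓)  11011(✓)  11101(✓)  11111(✓)
size-2^1 implicants → -0000(✓)  -0001(✓)  -0010(✓)  -0100(✓)  -0110(✓)  -1010(✓)  -1011(✓)  -1101(✓)  -1111(✓)  0-001(✓)  0-010(✓)  0-011(✓)  0-101(✓)  0-110(✓)  00-00(✓)  00-01(✓)  00-10(✓)  000-0(✓)  000-1(✓)  0000-(✓)  0001-(✓)  001-0(✓)  0010-(✓)  01-01(✓)  01-10(✓)  01-11(✓)  010-1(✓)  0101-(✓)  011-1(✓)  0111-(✓)  1-000(✓)  1-010(✓)  1-111  10-00(✓)  10-10(✓)  100-0(✓)  1000-(✓)  101-0(✓)  1011-  11-11(✓)  110-0(✓)  1101-(✓)  111-1(✓)
size-2^2 implicants → --010  -0-00(✓)  -0-10(✓)  -00-0(✓)  -000-  -01-0(✓)  -1-11  -101-  -11-1  0--01  0--10  0-0-1  0-01-  00--0(✓)  00-0-  000--  01--1  01-1-  1-0-0  10--0(✓)
size-2^3 implicants → -0--0
Unchecked terms (primes): --010, -0--0, -000-, -1-11, -101-, -11-1, 0--01, 0--10, 0-0-1, 0-01-, 00-0-, 000--, 01--1, 01-1-, 1-0-0, 1-111, 1011-
Minterm coverage:
  m0 ⊆ -0--0,-000-,00-0-,000--
  m1 ⊆ -000-,0--01,0-0-1,00-0-,000--
  m2 ⊆ --010,-0--0,0--10,0-01-,000--
  m3 ⊆ 0-0-1,0-01-,000--
  m4 ⊆ -0--0,00-0-
  m5 ⊆ 0--01,00-0-
  m6 ⊆ -0--0,0--10
  m9 ⊆ 0--01,0-0-1,01--1
  m10 ⊆ --010,-101-,0--10,0-01-,01-1-
  m11 ⊆ -1-11,-101-,0-0-1,0-01-,01--1,01-1-
  m13 ⊆ -11-1,0--01,01--1
  m14 ⊆ 0--10,01-1-
  m15 ⊆ -1-11,-11-1,01--1,01-1-
  m16 ⊆ -0--0,-000-,1-0-0
  m17 ⊆ -000- [E]
  m18 ⊆ --010,-0--0,1-0-0
  m20 ⊆ -0--0 [E]
  m22 ⊆ -0--0,1011-
  m23 ⊆ 1-111,1011-
  m24 ⊆ 1-0-0 [E]
  m26 ⊆ --010,-101-,1-0-0
  m27 ⊆ -1-11,-101-
  m29 ⊆ -11-1 [E]
  m31 ⊆ -1-11,-11-1,1-111
E = {-0--0, -000-, -11-1, 1-0-0}

4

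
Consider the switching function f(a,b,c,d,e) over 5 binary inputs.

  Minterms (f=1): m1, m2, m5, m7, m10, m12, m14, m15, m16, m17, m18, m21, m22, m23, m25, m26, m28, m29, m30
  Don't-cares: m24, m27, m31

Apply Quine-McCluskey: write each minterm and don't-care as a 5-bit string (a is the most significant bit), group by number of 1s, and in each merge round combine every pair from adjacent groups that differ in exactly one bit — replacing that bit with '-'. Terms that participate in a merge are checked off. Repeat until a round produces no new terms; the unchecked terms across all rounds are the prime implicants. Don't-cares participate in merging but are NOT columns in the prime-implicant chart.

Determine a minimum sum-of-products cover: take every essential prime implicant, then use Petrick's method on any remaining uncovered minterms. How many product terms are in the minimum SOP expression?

7

[col 0] 00001*, 00010*, 00101*, 00111*, 01010*, 01100*, 01110*, 01111*, 10000*, 10001*, 10010*, 10101*, 10110*, 10111*, 11000*, 11001*, 11010*, 11011*, 11100*, 11101*, 11110*, 11111*
[col 1] -0001*, -0010*, -0101*, -0111*, -1010*, -1100*, -1110*, -1111*, 0-010*, 0-111*, 00-01*, 001-1*, 01-10*, 011-0*, 0111-*, 1-000*, 1-001*, 1-010*, 1-101*, 1-110*, 1-111*, 10-01*, 10-10*, 100-0*, 1000-*, 101-1*, 1011-*, 11-00*, 11-01*, 11-10*, 11-11*, 110-0*, 110-1*, 1100-*, 1101-*, 111-0*, 111-1*, 1110-*, 1111-*
[col 2] --010, --111, -0-01, -01-1, -1-10, -11-0, -111-, 1--01, 1--10, 1-0-0, 1-00-, 1-1-1, 1-11-, 11--0*, 11--1*, 11-0-*, 11-1-*, 110--*, 111--*
[col 3] 11---
Prime implicants: --010, --111, -0-01, -01-1, -1-10, -11-0, -111-, 1--01, 1--10, 1-0-0, 1-00-, 1-1-1, 1-11-, 11---
PI chart (minterm → PIs covering it):
  1 | -0-01  (sole → essential)
  2 | --010  (sole → essential)
  5 | -0-01,-01-1
  7 | --111,-01-1
  10 | --010,-1-10
  12 | -11-0  (sole → essential)
  14 | -1-10,-11-0,-111-
  15 | --111,-111-
  16 | 1-0-0,1-00-
  17 | -0-01,1--01,1-00-
  18 | --010,1--10,1-0-0
  21 | -0-01,-01-1,1--01,1-1-1
  22 | 1--10,1-11-
  23 | --111,-01-1,1-1-1,1-11-
  25 | 1--01,1-00-,11---
  26 | --010,-1-10,1--10,1-0-0,11---
  28 | -11-0,11---
  29 | 1--01,1-1-1,11---
  30 | -1-10,-11-0,-111-,1--10,1-11-,11---
Essential prime implicants: --010, -0-01, -11-0
Petrick residual → --111, 1--01, 1--10, 1-0-0
Minimum SOP uses 7 PIs: c'de' + cde + b'd'e + bce' + ad'e + ade' + ac'e'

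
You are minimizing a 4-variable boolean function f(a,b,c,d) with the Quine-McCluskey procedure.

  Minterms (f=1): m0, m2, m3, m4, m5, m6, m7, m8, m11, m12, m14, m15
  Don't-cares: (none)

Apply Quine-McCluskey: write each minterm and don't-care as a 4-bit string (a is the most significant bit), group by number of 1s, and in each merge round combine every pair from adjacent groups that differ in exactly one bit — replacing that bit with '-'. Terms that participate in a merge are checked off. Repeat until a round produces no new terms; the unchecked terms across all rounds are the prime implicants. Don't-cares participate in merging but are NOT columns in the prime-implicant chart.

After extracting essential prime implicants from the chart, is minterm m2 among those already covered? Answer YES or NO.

NO

Round 0: 0000✓ 0010✓ 0011✓ 0100✓ 0101✓ 0110✓ 0111✓ 1000✓ 1011✓ 1100✓ 1110✓ 1111✓
Round 1: -000✓ -011✓ -100✓ -110✓ -111✓ 0-00✓ 0-10✓ 0-11✓ 00-0✓ 001-✓ 01-0✓ 01-1✓ 010-✓ 011-✓ 1-00✓ 1-11✓ 11-0✓ 111-✓
Round 2: --00 --11 -1-0 -11- 0--0 0-1- 01--
PIs = {--00, --11, -1-0, -11-, 0--0, 0-1-, 01--}
Coverage chart:
  m0: --00,0--0
  m2: 0--0,0-1-
  m3: --11,0-1-
  m4: --00,-1-0,0--0,01--
  m5: 01-- ←essential
  m6: -1-0,-11-,0--0,0-1-,01--
  m7: --11,-11-,0-1-,01--
  m8: --00 ←essential
  m11: --11 ←essential
  m12: --00,-1-0
  m14: -1-0,-11-
  m15: --11,-11-
Essential: --00, --11, 01--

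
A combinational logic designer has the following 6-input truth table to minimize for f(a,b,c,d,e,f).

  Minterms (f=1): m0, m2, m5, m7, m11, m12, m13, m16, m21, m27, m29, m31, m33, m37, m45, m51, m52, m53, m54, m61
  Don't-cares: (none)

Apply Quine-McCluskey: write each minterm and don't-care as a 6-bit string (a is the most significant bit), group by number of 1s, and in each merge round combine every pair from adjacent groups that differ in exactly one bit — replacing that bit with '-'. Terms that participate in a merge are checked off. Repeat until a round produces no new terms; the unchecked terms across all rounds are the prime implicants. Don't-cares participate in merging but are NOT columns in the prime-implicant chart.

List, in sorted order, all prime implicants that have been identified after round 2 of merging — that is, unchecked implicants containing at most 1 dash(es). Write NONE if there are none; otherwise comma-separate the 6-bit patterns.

0-0000, 0-1011, 0000-0, 0001-1, 00110-, 011-11, 0111-1, 100-01, 110011, 1101-0, 11010-

size-2^0 implicants → 000000(✓)  000010(✓)  000101(✓)  000111(✓)  001011(✓)  001100(✓)  001101(✓)  010000(✓)  010101(✓)  011011(✓)  011101(✓)  011111(✓)  100001(✓)  100101(✓)  101101(✓)  110011  110100(✓)  110101(✓)  110110(✓)  111101(✓)
size-2^1 implicants → -00101(✓)  -01101(✓)  -10101(✓)  -11101(✓)  0-0000  0-0101(✓)  0-1011  0-1101(✓)  00-101(✓)  0000-0  0001-1  00110-  01-101(✓)  011-11  0111-1  1-0101(✓)  1-1101(✓)  10-101(✓)  100-01  11-101(✓)  1101-0  11010-
size-2^2 implicants → --0101(✓)  --1101(✓)  -0-101(✓)  -1-101(✓)  0--101(✓)  1--101(✓)
size-2^3 implicants → ---101
Unchecked terms (primes): ---101, 0-0000, 0-1011, 0000-0, 0001-1, 00110-, 011-11, 0111-1, 100-01, 110011, 1101-0, 11010-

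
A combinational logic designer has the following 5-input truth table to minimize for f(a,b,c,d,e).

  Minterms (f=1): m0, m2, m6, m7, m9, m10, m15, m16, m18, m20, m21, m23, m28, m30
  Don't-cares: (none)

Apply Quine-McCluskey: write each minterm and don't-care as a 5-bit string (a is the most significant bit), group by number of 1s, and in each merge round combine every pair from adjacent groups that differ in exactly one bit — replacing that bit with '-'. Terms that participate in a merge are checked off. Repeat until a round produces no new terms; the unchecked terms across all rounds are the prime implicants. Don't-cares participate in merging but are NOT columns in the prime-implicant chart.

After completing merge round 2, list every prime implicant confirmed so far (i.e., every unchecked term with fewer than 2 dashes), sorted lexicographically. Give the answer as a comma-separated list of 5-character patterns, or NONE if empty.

-0111, 0-010, 0-111, 00-10, 0011-, 01001, 1-100, 10-00, 101-1, 1010-, 111-0

Round 0: 00000✓ 00010✓ 00110✓ 00111✓ 01001 01010✓ 01111✓ 10000✓ 10010✓ 10100✓ 10101✓ 10111✓ 11100✓ 11110✓
Round 1: -0000✓ -0010✓ -0111 0-010 0-111 00-10 000-0✓ 0011- 1-100 10-00 100-0✓ 101-1 1010- 111-0
Round 2: -00-0
PIs = {-00-0, -0111, 0-010, 0-111, 00-10, 0011-, 01001, 1-100, 10-00, 101-1, 1010-, 111-0}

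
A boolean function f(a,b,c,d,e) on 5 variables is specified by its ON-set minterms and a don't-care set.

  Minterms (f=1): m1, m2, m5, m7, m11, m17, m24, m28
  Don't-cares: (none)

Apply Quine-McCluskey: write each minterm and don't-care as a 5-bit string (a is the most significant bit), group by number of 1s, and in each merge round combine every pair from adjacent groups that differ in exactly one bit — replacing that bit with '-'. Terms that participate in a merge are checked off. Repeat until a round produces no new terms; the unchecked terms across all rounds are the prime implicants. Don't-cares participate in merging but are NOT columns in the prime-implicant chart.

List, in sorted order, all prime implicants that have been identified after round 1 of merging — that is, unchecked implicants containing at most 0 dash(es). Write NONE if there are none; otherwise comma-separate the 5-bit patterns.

00010, 01011

size-2^0 implicants → 00001(✓)  00010  00101(✓)  00111(✓)  01011  10001(✓)  11000(✓)  11100(✓)
size-2^1 implicants → -0001  00-01  001-1  11-00
Unchecked terms (primes): -0001, 00-01, 00010, 001-1, 01011, 11-00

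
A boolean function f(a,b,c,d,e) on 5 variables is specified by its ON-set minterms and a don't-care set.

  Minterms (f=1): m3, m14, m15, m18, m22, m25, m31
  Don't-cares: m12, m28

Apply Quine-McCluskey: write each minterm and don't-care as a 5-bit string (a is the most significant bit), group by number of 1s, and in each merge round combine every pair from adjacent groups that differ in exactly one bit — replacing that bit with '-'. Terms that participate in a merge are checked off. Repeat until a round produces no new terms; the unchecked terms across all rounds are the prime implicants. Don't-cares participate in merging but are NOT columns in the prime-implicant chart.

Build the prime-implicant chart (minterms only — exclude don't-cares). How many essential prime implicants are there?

Round 0: 00011 01100✓ 01110✓ 01111✓ 10010✓ 10110✓ 11001 11100✓ 11111✓
Round 1: -1100 -1111 011-0 0111- 10-10
PIs = {-1100, -1111, 00011, 011-0, 0111-, 10-10, 11001}
Coverage chart:
  m3: 00011 ←essential
  m14: 011-0,0111-
  m15: -1111,0111-
  m18: 10-10 ←essential
  m22: 10-10 ←essential
  m25: 11001 ←essential
  m31: -1111 ←essential
Essential: -1111, 00011, 10-10, 11001

4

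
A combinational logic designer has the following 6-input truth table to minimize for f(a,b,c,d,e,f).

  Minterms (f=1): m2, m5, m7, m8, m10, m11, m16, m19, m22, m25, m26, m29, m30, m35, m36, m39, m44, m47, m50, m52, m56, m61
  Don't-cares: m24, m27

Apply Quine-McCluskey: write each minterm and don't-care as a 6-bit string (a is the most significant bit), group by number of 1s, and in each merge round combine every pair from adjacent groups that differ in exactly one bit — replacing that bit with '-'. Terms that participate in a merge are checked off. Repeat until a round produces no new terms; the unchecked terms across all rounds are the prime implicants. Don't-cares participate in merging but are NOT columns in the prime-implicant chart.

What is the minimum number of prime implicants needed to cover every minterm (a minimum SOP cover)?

size-2^0 implicants → 000010(✓)  000101(✓)  000111(✓)  001000(✓)  001010(✓)  001011(✓)  010000(✓)  010011(✓)  010110(✓)  011000(✓)  011001(✓)  011010(✓)  011011(✓)  011101(✓)  011110(✓)  100011(✓)  100100(✓)  100111(✓)  101100(✓)  101111(✓)  110010  110100(✓)  111000(✓)  111101(✓)
size-2^1 implicants → -00111  -11000  -11101  0-1000(✓)  0-1010(✓)  0-1011(✓)  00-010  0001-1  0010-0(✓)  00101-(✓)  01-000  01-011  01-110  011-01  011-10  0110-0(✓)  0110-1(✓)  01100-(✓)  01101-(✓)  1-0100  10-100  10-111  100-11
size-2^2 implicants → 0-10-0  0-101-  0110--
Unchecked terms (primes): -00111, -11000, -11101, 0-10-0, 0-101-, 00-010, 0001-1, 01-000, 01-011, 01-110, 011-01, 011-10, 0110--, 1-0100, 10-100, 10-111, 100-11, 110010
Minterm coverage:
  m2 ⊆ 00-010 [E]
  m5 ⊆ 0001-1 [E]
  m7 ⊆ -00111,0001-1
  m8 ⊆ 0-10-0 [E]
  m10 ⊆ 0-10-0,0-101-,00-010
  m11 ⊆ 0-101- [E]
  m16 ⊆ 01-000 [E]
  m19 ⊆ 01-011 [E]
  m22 ⊆ 01-110 [E]
  m25 ⊆ 011-01,0110--
  m26 ⊆ 0-10-0,0-101-,011-10,0110--
  m29 ⊆ -11101,011-01
  m30 ⊆ 01-110,011-10
  m35 ⊆ 100-11 [E]
  m36 ⊆ 1-0100,10-100
  m39 ⊆ -00111,10-111,100-11
  m44 ⊆ 10-100 [E]
  m47 ⊆ 10-111 [E]
  m50 ⊆ 110010 [E]
  m52 ⊆ 1-0100 [E]
  m56 ⊆ -11000 [E]
  m61 ⊆ -11101 [E]
E = {-11000, -11101, 0-10-0, 0-101-, 00-010, 0001-1, 01-000, 01-011, 01-110, 1-0100, 10-100, 10-111, 100-11, 110010}
Petrick residual → 011-01
Cover = bcd'e'f' + bcde'f + a'cd'f' + a'cd'e + a'b'd'ef' + a'b'c'df + a'bd'e'f' + a'bd'ef + a'bdef' + a'bce'f + ac'de'f' + ab'de'f' + ab'def + ab'c'ef + abc'd'ef'  |cover|=15

15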